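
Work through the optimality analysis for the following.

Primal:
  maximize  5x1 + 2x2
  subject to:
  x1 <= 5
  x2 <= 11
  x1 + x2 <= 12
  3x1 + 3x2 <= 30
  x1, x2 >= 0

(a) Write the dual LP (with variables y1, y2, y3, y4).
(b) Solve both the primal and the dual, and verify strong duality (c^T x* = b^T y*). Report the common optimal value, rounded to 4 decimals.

The standard primal-dual pair for 'max c^T x s.t. A x <= b, x >= 0' is:
  Dual:  min b^T y  s.t.  A^T y >= c,  y >= 0.

So the dual LP is:
  minimize  5y1 + 11y2 + 12y3 + 30y4
  subject to:
    y1 + y3 + 3y4 >= 5
    y2 + y3 + 3y4 >= 2
    y1, y2, y3, y4 >= 0

Solving the primal: x* = (5, 5).
  primal value c^T x* = 35.
Solving the dual: y* = (3, 0, 0, 0.6667).
  dual value b^T y* = 35.
Strong duality: c^T x* = b^T y*. Confirmed.

35


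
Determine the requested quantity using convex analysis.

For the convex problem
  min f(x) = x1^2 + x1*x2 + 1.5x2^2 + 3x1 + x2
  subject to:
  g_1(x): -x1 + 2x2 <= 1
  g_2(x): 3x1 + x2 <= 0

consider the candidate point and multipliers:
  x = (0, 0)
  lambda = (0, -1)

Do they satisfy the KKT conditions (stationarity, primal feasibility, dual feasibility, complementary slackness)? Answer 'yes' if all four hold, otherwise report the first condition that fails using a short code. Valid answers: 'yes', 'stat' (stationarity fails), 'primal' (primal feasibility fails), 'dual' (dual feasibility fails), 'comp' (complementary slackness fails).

Gradient of f: grad f(x) = Q x + c = (3, 1)
Constraint values g_i(x) = a_i^T x - b_i:
  g_1((0, 0)) = -1
  g_2((0, 0)) = 0
Stationarity residual: grad f(x) + sum_i lambda_i a_i = (0, 0)
  -> stationarity OK
Primal feasibility (all g_i <= 0): OK
Dual feasibility (all lambda_i >= 0): FAILS
Complementary slackness (lambda_i * g_i(x) = 0 for all i): OK

Verdict: the first failing condition is dual_feasibility -> dual.

dual


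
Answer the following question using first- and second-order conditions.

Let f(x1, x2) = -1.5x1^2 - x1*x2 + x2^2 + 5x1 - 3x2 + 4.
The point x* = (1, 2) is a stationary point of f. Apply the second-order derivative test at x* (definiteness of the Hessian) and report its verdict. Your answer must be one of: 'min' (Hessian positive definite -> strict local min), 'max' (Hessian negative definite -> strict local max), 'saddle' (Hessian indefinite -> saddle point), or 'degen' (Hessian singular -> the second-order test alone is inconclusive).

Compute the Hessian H = grad^2 f:
  H = [[-3, -1], [-1, 2]]
Verify stationarity: grad f(x*) = H x* + g = (0, 0).
Eigenvalues of H: -3.1926, 2.1926.
Eigenvalues have mixed signs, so H is indefinite -> x* is a saddle point.

saddle


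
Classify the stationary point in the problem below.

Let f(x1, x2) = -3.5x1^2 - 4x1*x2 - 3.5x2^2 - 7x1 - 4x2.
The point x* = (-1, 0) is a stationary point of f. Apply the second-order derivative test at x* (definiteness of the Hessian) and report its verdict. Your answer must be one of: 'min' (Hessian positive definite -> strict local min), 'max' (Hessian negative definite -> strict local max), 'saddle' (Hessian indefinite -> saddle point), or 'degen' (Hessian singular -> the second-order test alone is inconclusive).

Compute the Hessian H = grad^2 f:
  H = [[-7, -4], [-4, -7]]
Verify stationarity: grad f(x*) = H x* + g = (0, 0).
Eigenvalues of H: -11, -3.
Both eigenvalues < 0, so H is negative definite -> x* is a strict local max.

max


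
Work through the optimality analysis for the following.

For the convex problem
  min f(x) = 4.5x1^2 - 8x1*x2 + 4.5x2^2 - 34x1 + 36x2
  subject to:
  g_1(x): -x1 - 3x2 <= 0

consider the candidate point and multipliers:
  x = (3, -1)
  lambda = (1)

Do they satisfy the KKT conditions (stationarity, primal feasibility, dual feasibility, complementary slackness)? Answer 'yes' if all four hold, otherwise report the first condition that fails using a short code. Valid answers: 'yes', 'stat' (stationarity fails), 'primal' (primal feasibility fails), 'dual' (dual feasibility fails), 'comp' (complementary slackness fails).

Gradient of f: grad f(x) = Q x + c = (1, 3)
Constraint values g_i(x) = a_i^T x - b_i:
  g_1((3, -1)) = 0
Stationarity residual: grad f(x) + sum_i lambda_i a_i = (0, 0)
  -> stationarity OK
Primal feasibility (all g_i <= 0): OK
Dual feasibility (all lambda_i >= 0): OK
Complementary slackness (lambda_i * g_i(x) = 0 for all i): OK

Verdict: yes, KKT holds.

yes


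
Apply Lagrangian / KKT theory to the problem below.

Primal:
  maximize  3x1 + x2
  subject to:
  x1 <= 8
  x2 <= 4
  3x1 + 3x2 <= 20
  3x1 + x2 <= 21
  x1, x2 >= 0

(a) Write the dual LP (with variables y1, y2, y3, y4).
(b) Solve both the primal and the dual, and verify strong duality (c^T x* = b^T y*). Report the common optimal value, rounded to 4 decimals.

The standard primal-dual pair for 'max c^T x s.t. A x <= b, x >= 0' is:
  Dual:  min b^T y  s.t.  A^T y >= c,  y >= 0.

So the dual LP is:
  minimize  8y1 + 4y2 + 20y3 + 21y4
  subject to:
    y1 + 3y3 + 3y4 >= 3
    y2 + 3y3 + y4 >= 1
    y1, y2, y3, y4 >= 0

Solving the primal: x* = (6.6667, 0).
  primal value c^T x* = 20.
Solving the dual: y* = (0, 0, 1, 0).
  dual value b^T y* = 20.
Strong duality: c^T x* = b^T y*. Confirmed.

20


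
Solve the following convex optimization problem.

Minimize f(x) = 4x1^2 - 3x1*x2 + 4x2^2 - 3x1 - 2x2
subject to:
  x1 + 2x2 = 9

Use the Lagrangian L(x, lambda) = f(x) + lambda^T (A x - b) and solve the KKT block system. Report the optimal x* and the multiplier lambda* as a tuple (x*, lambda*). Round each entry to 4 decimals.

Form the Lagrangian:
  L(x, lambda) = (1/2) x^T Q x + c^T x + lambda^T (A x - b)
Stationarity (grad_x L = 0): Q x + c + A^T lambda = 0.
Primal feasibility: A x = b.

This gives the KKT block system:
  [ Q   A^T ] [ x     ]   [-c ]
  [ A    0  ] [ lambda ] = [ b ]

Solving the linear system:
  x*      = (2.5769, 3.2115)
  lambda* = (-7.9808)
  f(x*)   = 28.8365

x* = (2.5769, 3.2115), lambda* = (-7.9808)


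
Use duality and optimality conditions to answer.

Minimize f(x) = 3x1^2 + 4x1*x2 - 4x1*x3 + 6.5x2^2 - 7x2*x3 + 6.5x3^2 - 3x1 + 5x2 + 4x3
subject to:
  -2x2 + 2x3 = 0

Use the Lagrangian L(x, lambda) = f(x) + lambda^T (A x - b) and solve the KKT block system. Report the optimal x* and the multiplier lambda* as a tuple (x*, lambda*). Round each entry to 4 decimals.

Form the Lagrangian:
  L(x, lambda) = (1/2) x^T Q x + c^T x + lambda^T (A x - b)
Stationarity (grad_x L = 0): Q x + c + A^T lambda = 0.
Primal feasibility: A x = b.

This gives the KKT block system:
  [ Q   A^T ] [ x     ]   [-c ]
  [ A    0  ] [ lambda ] = [ b ]

Solving the linear system:
  x*      = (0.5, -0.75, -0.75)
  lambda* = (1.25)
  f(x*)   = -4.125

x* = (0.5, -0.75, -0.75), lambda* = (1.25)


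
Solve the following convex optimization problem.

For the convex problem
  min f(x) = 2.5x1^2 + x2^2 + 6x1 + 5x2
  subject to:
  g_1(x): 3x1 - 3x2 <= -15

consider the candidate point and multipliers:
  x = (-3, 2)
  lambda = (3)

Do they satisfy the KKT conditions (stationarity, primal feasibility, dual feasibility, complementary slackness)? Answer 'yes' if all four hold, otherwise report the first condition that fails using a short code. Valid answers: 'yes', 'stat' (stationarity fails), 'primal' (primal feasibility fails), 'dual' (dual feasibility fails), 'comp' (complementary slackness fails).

Gradient of f: grad f(x) = Q x + c = (-9, 9)
Constraint values g_i(x) = a_i^T x - b_i:
  g_1((-3, 2)) = 0
Stationarity residual: grad f(x) + sum_i lambda_i a_i = (0, 0)
  -> stationarity OK
Primal feasibility (all g_i <= 0): OK
Dual feasibility (all lambda_i >= 0): OK
Complementary slackness (lambda_i * g_i(x) = 0 for all i): OK

Verdict: yes, KKT holds.

yes


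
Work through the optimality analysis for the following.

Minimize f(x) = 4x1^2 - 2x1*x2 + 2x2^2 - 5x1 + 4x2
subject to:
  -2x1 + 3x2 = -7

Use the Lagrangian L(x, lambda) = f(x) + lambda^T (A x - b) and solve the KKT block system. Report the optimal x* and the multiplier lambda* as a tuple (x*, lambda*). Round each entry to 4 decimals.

Form the Lagrangian:
  L(x, lambda) = (1/2) x^T Q x + c^T x + lambda^T (A x - b)
Stationarity (grad_x L = 0): Q x + c + A^T lambda = 0.
Primal feasibility: A x = b.

This gives the KKT block system:
  [ Q   A^T ] [ x     ]   [-c ]
  [ A    0  ] [ lambda ] = [ b ]

Solving the linear system:
  x*      = (0.5469, -1.9688)
  lambda* = (1.6563)
  f(x*)   = 0.4922

x* = (0.5469, -1.9688), lambda* = (1.6563)


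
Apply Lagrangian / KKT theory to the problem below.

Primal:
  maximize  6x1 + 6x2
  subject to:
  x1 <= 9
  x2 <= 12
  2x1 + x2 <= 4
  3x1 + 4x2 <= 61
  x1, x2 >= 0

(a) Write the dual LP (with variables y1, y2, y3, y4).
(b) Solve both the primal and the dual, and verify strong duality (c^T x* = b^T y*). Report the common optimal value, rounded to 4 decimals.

The standard primal-dual pair for 'max c^T x s.t. A x <= b, x >= 0' is:
  Dual:  min b^T y  s.t.  A^T y >= c,  y >= 0.

So the dual LP is:
  minimize  9y1 + 12y2 + 4y3 + 61y4
  subject to:
    y1 + 2y3 + 3y4 >= 6
    y2 + y3 + 4y4 >= 6
    y1, y2, y3, y4 >= 0

Solving the primal: x* = (0, 4).
  primal value c^T x* = 24.
Solving the dual: y* = (0, 0, 6, 0).
  dual value b^T y* = 24.
Strong duality: c^T x* = b^T y*. Confirmed.

24


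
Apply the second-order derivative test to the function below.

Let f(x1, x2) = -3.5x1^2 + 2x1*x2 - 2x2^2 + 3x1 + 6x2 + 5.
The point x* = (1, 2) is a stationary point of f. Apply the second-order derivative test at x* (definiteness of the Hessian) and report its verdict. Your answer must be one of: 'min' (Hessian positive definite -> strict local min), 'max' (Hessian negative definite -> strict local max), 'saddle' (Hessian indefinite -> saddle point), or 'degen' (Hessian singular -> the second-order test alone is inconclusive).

Compute the Hessian H = grad^2 f:
  H = [[-7, 2], [2, -4]]
Verify stationarity: grad f(x*) = H x* + g = (0, 0).
Eigenvalues of H: -8, -3.
Both eigenvalues < 0, so H is negative definite -> x* is a strict local max.

max


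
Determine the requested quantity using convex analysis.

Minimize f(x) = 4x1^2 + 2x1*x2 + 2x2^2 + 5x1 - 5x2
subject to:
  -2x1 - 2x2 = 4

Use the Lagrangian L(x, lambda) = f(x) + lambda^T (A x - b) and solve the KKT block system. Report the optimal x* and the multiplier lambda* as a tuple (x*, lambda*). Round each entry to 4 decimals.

Form the Lagrangian:
  L(x, lambda) = (1/2) x^T Q x + c^T x + lambda^T (A x - b)
Stationarity (grad_x L = 0): Q x + c + A^T lambda = 0.
Primal feasibility: A x = b.

This gives the KKT block system:
  [ Q   A^T ] [ x     ]   [-c ]
  [ A    0  ] [ lambda ] = [ b ]

Solving the linear system:
  x*      = (-1.75, -0.25)
  lambda* = (-4.75)
  f(x*)   = 5.75

x* = (-1.75, -0.25), lambda* = (-4.75)


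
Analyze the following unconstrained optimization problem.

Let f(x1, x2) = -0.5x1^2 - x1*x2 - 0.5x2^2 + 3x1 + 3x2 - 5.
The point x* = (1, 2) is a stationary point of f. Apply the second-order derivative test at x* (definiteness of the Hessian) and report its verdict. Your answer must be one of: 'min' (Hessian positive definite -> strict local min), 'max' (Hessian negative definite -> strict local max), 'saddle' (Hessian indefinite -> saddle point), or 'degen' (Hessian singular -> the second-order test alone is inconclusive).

Compute the Hessian H = grad^2 f:
  H = [[-1, -1], [-1, -1]]
Verify stationarity: grad f(x*) = H x* + g = (0, 0).
Eigenvalues of H: -2, 0.
H has a zero eigenvalue (singular; negative semidefinite but not definite), so H is neither positive definite, negative definite, nor indefinite. The second-order test alone is inconclusive -> degen.
(Indeed, f is constant along the null direction of H through x*, so x* is not a strict local extremum.)

degen


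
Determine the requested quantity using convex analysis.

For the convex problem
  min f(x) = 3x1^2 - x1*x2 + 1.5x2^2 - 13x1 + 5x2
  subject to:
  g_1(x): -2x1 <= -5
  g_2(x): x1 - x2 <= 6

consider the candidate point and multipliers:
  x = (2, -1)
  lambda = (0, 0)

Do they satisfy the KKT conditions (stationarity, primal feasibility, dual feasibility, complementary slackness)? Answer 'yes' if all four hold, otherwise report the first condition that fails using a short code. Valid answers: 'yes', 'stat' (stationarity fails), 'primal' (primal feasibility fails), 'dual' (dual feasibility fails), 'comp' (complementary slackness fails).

Gradient of f: grad f(x) = Q x + c = (0, 0)
Constraint values g_i(x) = a_i^T x - b_i:
  g_1((2, -1)) = 1
  g_2((2, -1)) = -3
Stationarity residual: grad f(x) + sum_i lambda_i a_i = (0, 0)
  -> stationarity OK
Primal feasibility (all g_i <= 0): FAILS
Dual feasibility (all lambda_i >= 0): OK
Complementary slackness (lambda_i * g_i(x) = 0 for all i): OK

Verdict: the first failing condition is primal_feasibility -> primal.

primal


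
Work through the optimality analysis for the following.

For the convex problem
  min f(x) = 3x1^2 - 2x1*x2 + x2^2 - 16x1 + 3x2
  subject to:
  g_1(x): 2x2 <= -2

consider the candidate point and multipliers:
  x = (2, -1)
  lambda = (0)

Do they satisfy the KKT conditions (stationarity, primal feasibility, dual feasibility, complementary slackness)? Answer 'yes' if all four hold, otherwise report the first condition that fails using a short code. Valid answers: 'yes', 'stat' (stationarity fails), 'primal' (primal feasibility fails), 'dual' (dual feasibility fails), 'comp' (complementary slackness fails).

Gradient of f: grad f(x) = Q x + c = (-2, -3)
Constraint values g_i(x) = a_i^T x - b_i:
  g_1((2, -1)) = 0
Stationarity residual: grad f(x) + sum_i lambda_i a_i = (-2, -3)
  -> stationarity FAILS
Primal feasibility (all g_i <= 0): OK
Dual feasibility (all lambda_i >= 0): OK
Complementary slackness (lambda_i * g_i(x) = 0 for all i): OK

Verdict: the first failing condition is stationarity -> stat.

stat


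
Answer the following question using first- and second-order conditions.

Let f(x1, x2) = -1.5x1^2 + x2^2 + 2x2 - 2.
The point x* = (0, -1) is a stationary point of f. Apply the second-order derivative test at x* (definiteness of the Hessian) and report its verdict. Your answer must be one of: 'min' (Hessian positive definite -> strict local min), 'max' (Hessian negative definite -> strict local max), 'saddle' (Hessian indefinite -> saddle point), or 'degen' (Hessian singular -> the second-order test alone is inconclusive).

Compute the Hessian H = grad^2 f:
  H = [[-3, 0], [0, 2]]
Verify stationarity: grad f(x*) = H x* + g = (0, 0).
Eigenvalues of H: -3, 2.
Eigenvalues have mixed signs, so H is indefinite -> x* is a saddle point.

saddle


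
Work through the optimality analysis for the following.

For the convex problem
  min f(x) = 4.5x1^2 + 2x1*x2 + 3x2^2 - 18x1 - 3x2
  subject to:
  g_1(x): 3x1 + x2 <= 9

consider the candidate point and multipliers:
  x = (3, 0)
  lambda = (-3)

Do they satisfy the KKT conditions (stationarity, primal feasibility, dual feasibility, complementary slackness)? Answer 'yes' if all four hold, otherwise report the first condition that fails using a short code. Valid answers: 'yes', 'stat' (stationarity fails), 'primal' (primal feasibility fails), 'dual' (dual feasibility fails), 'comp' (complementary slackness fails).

Gradient of f: grad f(x) = Q x + c = (9, 3)
Constraint values g_i(x) = a_i^T x - b_i:
  g_1((3, 0)) = 0
Stationarity residual: grad f(x) + sum_i lambda_i a_i = (0, 0)
  -> stationarity OK
Primal feasibility (all g_i <= 0): OK
Dual feasibility (all lambda_i >= 0): FAILS
Complementary slackness (lambda_i * g_i(x) = 0 for all i): OK

Verdict: the first failing condition is dual_feasibility -> dual.

dual


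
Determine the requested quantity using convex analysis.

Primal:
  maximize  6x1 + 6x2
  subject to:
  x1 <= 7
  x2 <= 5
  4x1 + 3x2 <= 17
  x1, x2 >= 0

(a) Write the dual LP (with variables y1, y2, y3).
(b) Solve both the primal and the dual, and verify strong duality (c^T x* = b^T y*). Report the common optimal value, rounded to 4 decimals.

The standard primal-dual pair for 'max c^T x s.t. A x <= b, x >= 0' is:
  Dual:  min b^T y  s.t.  A^T y >= c,  y >= 0.

So the dual LP is:
  minimize  7y1 + 5y2 + 17y3
  subject to:
    y1 + 4y3 >= 6
    y2 + 3y3 >= 6
    y1, y2, y3 >= 0

Solving the primal: x* = (0.5, 5).
  primal value c^T x* = 33.
Solving the dual: y* = (0, 1.5, 1.5).
  dual value b^T y* = 33.
Strong duality: c^T x* = b^T y*. Confirmed.

33


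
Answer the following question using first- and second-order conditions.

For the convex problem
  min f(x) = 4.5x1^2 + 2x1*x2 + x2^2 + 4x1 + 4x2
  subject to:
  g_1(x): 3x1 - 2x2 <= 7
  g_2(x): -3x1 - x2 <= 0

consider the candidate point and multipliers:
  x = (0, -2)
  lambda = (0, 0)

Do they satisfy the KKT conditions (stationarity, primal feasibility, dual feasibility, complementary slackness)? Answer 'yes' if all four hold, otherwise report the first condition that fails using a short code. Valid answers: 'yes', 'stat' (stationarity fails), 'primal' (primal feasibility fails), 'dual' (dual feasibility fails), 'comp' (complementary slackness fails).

Gradient of f: grad f(x) = Q x + c = (0, 0)
Constraint values g_i(x) = a_i^T x - b_i:
  g_1((0, -2)) = -3
  g_2((0, -2)) = 2
Stationarity residual: grad f(x) + sum_i lambda_i a_i = (0, 0)
  -> stationarity OK
Primal feasibility (all g_i <= 0): FAILS
Dual feasibility (all lambda_i >= 0): OK
Complementary slackness (lambda_i * g_i(x) = 0 for all i): OK

Verdict: the first failing condition is primal_feasibility -> primal.

primal


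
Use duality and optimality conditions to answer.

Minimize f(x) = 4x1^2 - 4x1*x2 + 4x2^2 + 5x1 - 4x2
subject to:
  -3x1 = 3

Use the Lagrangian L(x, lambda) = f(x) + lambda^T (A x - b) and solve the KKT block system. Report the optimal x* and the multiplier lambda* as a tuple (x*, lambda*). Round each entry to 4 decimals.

Form the Lagrangian:
  L(x, lambda) = (1/2) x^T Q x + c^T x + lambda^T (A x - b)
Stationarity (grad_x L = 0): Q x + c + A^T lambda = 0.
Primal feasibility: A x = b.

This gives the KKT block system:
  [ Q   A^T ] [ x     ]   [-c ]
  [ A    0  ] [ lambda ] = [ b ]

Solving the linear system:
  x*      = (-1, 0)
  lambda* = (-1)
  f(x*)   = -1

x* = (-1, 0), lambda* = (-1)


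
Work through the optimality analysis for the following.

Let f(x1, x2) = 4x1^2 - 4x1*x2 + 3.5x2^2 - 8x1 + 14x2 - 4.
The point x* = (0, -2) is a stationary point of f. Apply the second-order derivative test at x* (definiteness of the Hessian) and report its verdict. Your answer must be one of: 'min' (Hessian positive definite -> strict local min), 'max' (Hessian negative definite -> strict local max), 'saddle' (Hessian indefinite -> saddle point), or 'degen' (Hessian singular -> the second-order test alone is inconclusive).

Compute the Hessian H = grad^2 f:
  H = [[8, -4], [-4, 7]]
Verify stationarity: grad f(x*) = H x* + g = (0, 0).
Eigenvalues of H: 3.4689, 11.5311.
Both eigenvalues > 0, so H is positive definite -> x* is a strict local min.

min


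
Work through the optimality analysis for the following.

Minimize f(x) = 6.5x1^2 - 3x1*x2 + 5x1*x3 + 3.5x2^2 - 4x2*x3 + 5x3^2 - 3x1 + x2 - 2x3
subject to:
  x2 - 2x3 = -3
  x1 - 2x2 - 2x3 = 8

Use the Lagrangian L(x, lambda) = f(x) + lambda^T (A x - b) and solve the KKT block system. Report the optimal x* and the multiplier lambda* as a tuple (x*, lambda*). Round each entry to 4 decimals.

Form the Lagrangian:
  L(x, lambda) = (1/2) x^T Q x + c^T x + lambda^T (A x - b)
Stationarity (grad_x L = 0): Q x + c + A^T lambda = 0.
Primal feasibility: A x = b.

This gives the KKT block system:
  [ Q   A^T ] [ x     ]   [-c ]
  [ A    0  ] [ lambda ] = [ b ]

Solving the linear system:
  x*      = (-0.0084, -3.6695, -0.3347)
  lambda* = (10.8703, -6.2259)
  f(x*)   = 39.7218

x* = (-0.0084, -3.6695, -0.3347), lambda* = (10.8703, -6.2259)


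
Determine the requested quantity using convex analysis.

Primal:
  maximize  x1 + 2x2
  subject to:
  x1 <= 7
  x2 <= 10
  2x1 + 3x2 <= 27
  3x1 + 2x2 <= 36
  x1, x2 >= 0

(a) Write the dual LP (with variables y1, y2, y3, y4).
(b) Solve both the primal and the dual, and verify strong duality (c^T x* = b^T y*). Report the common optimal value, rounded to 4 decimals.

The standard primal-dual pair for 'max c^T x s.t. A x <= b, x >= 0' is:
  Dual:  min b^T y  s.t.  A^T y >= c,  y >= 0.

So the dual LP is:
  minimize  7y1 + 10y2 + 27y3 + 36y4
  subject to:
    y1 + 2y3 + 3y4 >= 1
    y2 + 3y3 + 2y4 >= 2
    y1, y2, y3, y4 >= 0

Solving the primal: x* = (0, 9).
  primal value c^T x* = 18.
Solving the dual: y* = (0, 0, 0.6667, 0).
  dual value b^T y* = 18.
Strong duality: c^T x* = b^T y*. Confirmed.

18


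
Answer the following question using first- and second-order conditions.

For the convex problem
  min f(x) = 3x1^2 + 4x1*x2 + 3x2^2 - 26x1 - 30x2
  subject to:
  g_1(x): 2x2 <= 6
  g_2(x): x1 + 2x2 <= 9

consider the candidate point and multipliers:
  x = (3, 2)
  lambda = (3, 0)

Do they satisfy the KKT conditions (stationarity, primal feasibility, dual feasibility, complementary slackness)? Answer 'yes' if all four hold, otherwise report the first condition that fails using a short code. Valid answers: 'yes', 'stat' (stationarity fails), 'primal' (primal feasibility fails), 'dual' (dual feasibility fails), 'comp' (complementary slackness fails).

Gradient of f: grad f(x) = Q x + c = (0, -6)
Constraint values g_i(x) = a_i^T x - b_i:
  g_1((3, 2)) = -2
  g_2((3, 2)) = -2
Stationarity residual: grad f(x) + sum_i lambda_i a_i = (0, 0)
  -> stationarity OK
Primal feasibility (all g_i <= 0): OK
Dual feasibility (all lambda_i >= 0): OK
Complementary slackness (lambda_i * g_i(x) = 0 for all i): FAILS

Verdict: the first failing condition is complementary_slackness -> comp.

comp


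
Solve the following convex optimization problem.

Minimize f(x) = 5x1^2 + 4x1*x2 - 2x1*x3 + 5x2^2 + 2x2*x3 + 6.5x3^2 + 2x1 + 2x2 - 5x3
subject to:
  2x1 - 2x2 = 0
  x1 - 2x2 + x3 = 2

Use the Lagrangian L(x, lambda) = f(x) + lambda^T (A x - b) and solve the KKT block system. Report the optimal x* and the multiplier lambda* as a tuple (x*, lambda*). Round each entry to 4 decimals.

Form the Lagrangian:
  L(x, lambda) = (1/2) x^T Q x + c^T x + lambda^T (A x - b)
Stationarity (grad_x L = 0): Q x + c + A^T lambda = 0.
Primal feasibility: A x = b.

This gives the KKT block system:
  [ Q   A^T ] [ x     ]   [-c ]
  [ A    0  ] [ lambda ] = [ b ]

Solving the linear system:
  x*      = (-0.6098, -0.6098, 1.3902)
  lambda* = (11.1951, -13.0732)
  f(x*)   = 8.378

x* = (-0.6098, -0.6098, 1.3902), lambda* = (11.1951, -13.0732)


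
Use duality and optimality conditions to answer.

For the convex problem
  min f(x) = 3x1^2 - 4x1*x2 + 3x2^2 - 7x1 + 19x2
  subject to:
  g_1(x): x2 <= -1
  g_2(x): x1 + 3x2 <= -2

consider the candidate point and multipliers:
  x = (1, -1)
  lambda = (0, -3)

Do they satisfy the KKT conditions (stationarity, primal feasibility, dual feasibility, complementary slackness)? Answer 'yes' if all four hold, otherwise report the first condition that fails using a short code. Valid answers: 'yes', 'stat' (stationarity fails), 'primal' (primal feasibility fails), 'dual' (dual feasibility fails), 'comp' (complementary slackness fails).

Gradient of f: grad f(x) = Q x + c = (3, 9)
Constraint values g_i(x) = a_i^T x - b_i:
  g_1((1, -1)) = 0
  g_2((1, -1)) = 0
Stationarity residual: grad f(x) + sum_i lambda_i a_i = (0, 0)
  -> stationarity OK
Primal feasibility (all g_i <= 0): OK
Dual feasibility (all lambda_i >= 0): FAILS
Complementary slackness (lambda_i * g_i(x) = 0 for all i): OK

Verdict: the first failing condition is dual_feasibility -> dual.

dual


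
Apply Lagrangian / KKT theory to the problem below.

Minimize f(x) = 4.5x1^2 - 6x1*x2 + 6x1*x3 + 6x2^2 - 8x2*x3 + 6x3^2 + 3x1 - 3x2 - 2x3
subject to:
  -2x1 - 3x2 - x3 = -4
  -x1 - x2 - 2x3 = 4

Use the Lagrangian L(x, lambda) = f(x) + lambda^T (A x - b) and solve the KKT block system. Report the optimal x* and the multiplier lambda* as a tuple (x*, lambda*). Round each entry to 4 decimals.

Form the Lagrangian:
  L(x, lambda) = (1/2) x^T Q x + c^T x + lambda^T (A x - b)
Stationarity (grad_x L = 0): Q x + c + A^T lambda = 0.
Primal feasibility: A x = b.

This gives the KKT block system:
  [ Q   A^T ] [ x     ]   [-c ]
  [ A    0  ] [ lambda ] = [ b ]

Solving the linear system:
  x*      = (2.9688, 0.6187, -3.7938)
  lambda* = (13.717, -24.1894)
  f(x*)   = 83.1319

x* = (2.9688, 0.6187, -3.7938), lambda* = (13.717, -24.1894)


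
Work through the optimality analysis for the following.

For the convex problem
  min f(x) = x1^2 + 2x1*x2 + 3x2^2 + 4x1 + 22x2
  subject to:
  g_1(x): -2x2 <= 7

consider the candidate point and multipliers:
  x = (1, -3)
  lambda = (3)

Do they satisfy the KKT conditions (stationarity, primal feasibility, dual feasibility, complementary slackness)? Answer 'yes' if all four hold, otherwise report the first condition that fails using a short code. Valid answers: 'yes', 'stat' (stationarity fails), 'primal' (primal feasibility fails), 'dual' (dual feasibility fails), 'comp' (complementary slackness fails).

Gradient of f: grad f(x) = Q x + c = (0, 6)
Constraint values g_i(x) = a_i^T x - b_i:
  g_1((1, -3)) = -1
Stationarity residual: grad f(x) + sum_i lambda_i a_i = (0, 0)
  -> stationarity OK
Primal feasibility (all g_i <= 0): OK
Dual feasibility (all lambda_i >= 0): OK
Complementary slackness (lambda_i * g_i(x) = 0 for all i): FAILS

Verdict: the first failing condition is complementary_slackness -> comp.

comp


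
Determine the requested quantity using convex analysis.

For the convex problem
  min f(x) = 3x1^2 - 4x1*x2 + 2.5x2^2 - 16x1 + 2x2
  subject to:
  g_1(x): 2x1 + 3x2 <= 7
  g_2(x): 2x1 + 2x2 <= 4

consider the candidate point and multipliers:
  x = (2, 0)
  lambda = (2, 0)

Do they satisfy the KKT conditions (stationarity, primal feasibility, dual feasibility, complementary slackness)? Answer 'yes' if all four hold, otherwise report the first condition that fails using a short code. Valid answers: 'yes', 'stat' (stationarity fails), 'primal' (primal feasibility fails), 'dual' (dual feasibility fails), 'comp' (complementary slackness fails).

Gradient of f: grad f(x) = Q x + c = (-4, -6)
Constraint values g_i(x) = a_i^T x - b_i:
  g_1((2, 0)) = -3
  g_2((2, 0)) = 0
Stationarity residual: grad f(x) + sum_i lambda_i a_i = (0, 0)
  -> stationarity OK
Primal feasibility (all g_i <= 0): OK
Dual feasibility (all lambda_i >= 0): OK
Complementary slackness (lambda_i * g_i(x) = 0 for all i): FAILS

Verdict: the first failing condition is complementary_slackness -> comp.

comp


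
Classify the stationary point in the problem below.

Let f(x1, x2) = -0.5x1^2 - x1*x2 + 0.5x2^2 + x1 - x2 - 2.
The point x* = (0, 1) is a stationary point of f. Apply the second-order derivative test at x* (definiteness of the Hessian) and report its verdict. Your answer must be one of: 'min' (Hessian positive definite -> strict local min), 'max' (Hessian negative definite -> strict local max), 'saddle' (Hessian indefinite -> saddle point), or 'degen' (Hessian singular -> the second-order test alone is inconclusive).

Compute the Hessian H = grad^2 f:
  H = [[-1, -1], [-1, 1]]
Verify stationarity: grad f(x*) = H x* + g = (0, 0).
Eigenvalues of H: -1.4142, 1.4142.
Eigenvalues have mixed signs, so H is indefinite -> x* is a saddle point.

saddle


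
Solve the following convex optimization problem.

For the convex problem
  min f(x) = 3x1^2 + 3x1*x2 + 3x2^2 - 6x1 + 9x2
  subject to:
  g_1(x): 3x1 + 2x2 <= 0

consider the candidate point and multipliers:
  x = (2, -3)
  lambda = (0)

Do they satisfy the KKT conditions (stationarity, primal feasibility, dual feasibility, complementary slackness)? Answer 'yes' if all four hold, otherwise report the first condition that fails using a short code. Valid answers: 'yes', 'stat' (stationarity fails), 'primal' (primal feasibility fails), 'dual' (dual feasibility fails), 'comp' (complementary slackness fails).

Gradient of f: grad f(x) = Q x + c = (-3, -3)
Constraint values g_i(x) = a_i^T x - b_i:
  g_1((2, -3)) = 0
Stationarity residual: grad f(x) + sum_i lambda_i a_i = (-3, -3)
  -> stationarity FAILS
Primal feasibility (all g_i <= 0): OK
Dual feasibility (all lambda_i >= 0): OK
Complementary slackness (lambda_i * g_i(x) = 0 for all i): OK

Verdict: the first failing condition is stationarity -> stat.

stat


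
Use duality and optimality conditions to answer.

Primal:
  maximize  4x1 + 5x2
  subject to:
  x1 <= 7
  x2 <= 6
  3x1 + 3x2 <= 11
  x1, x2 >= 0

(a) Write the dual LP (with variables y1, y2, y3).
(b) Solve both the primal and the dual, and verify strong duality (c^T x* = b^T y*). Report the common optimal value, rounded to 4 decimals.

The standard primal-dual pair for 'max c^T x s.t. A x <= b, x >= 0' is:
  Dual:  min b^T y  s.t.  A^T y >= c,  y >= 0.

So the dual LP is:
  minimize  7y1 + 6y2 + 11y3
  subject to:
    y1 + 3y3 >= 4
    y2 + 3y3 >= 5
    y1, y2, y3 >= 0

Solving the primal: x* = (0, 3.6667).
  primal value c^T x* = 18.3333.
Solving the dual: y* = (0, 0, 1.6667).
  dual value b^T y* = 18.3333.
Strong duality: c^T x* = b^T y*. Confirmed.

18.3333


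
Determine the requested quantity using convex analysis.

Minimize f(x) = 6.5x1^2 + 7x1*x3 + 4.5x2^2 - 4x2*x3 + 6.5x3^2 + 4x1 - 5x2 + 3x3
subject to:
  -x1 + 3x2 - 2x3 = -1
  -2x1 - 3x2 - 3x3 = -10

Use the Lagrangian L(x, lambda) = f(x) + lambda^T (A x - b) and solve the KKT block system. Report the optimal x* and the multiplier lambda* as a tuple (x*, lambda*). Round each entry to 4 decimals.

Form the Lagrangian:
  L(x, lambda) = (1/2) x^T Q x + c^T x + lambda^T (A x - b)
Stationarity (grad_x L = 0): Q x + c + A^T lambda = 0.
Primal feasibility: A x = b.

This gives the KKT block system:
  [ Q   A^T ] [ x     ]   [-c ]
  [ A    0  ] [ lambda ] = [ b ]

Solving the linear system:
  x*      = (-0.3778, 1.1585, 2.4267)
  lambda* = (6.3096, 4.883)
  f(x*)   = 27.5578

x* = (-0.3778, 1.1585, 2.4267), lambda* = (6.3096, 4.883)


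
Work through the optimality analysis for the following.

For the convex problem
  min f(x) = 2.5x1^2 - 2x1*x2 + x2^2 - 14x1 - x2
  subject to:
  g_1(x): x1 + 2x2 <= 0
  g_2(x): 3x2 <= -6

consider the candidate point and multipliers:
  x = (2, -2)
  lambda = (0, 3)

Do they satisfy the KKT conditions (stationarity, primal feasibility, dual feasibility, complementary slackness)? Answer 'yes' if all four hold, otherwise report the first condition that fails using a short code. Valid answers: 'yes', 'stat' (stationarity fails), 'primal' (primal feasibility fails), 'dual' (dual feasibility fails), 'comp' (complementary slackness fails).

Gradient of f: grad f(x) = Q x + c = (0, -9)
Constraint values g_i(x) = a_i^T x - b_i:
  g_1((2, -2)) = -2
  g_2((2, -2)) = 0
Stationarity residual: grad f(x) + sum_i lambda_i a_i = (0, 0)
  -> stationarity OK
Primal feasibility (all g_i <= 0): OK
Dual feasibility (all lambda_i >= 0): OK
Complementary slackness (lambda_i * g_i(x) = 0 for all i): OK

Verdict: yes, KKT holds.

yes


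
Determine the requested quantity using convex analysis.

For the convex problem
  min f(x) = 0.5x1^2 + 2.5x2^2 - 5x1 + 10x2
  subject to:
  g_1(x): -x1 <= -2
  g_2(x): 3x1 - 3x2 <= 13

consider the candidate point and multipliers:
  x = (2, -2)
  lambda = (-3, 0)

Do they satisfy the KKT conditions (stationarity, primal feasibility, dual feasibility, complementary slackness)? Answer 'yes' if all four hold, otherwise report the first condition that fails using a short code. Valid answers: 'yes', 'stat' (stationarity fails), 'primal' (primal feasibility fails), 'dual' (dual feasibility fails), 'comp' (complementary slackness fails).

Gradient of f: grad f(x) = Q x + c = (-3, 0)
Constraint values g_i(x) = a_i^T x - b_i:
  g_1((2, -2)) = 0
  g_2((2, -2)) = -1
Stationarity residual: grad f(x) + sum_i lambda_i a_i = (0, 0)
  -> stationarity OK
Primal feasibility (all g_i <= 0): OK
Dual feasibility (all lambda_i >= 0): FAILS
Complementary slackness (lambda_i * g_i(x) = 0 for all i): OK

Verdict: the first failing condition is dual_feasibility -> dual.

dual


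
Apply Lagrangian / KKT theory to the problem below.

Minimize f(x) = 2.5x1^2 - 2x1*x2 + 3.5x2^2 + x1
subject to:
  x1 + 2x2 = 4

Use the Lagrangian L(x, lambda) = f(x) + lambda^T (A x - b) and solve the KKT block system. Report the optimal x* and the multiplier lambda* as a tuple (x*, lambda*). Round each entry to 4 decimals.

Form the Lagrangian:
  L(x, lambda) = (1/2) x^T Q x + c^T x + lambda^T (A x - b)
Stationarity (grad_x L = 0): Q x + c + A^T lambda = 0.
Primal feasibility: A x = b.

This gives the KKT block system:
  [ Q   A^T ] [ x     ]   [-c ]
  [ A    0  ] [ lambda ] = [ b ]

Solving the linear system:
  x*      = (1.1429, 1.4286)
  lambda* = (-3.8571)
  f(x*)   = 8.2857

x* = (1.1429, 1.4286), lambda* = (-3.8571)


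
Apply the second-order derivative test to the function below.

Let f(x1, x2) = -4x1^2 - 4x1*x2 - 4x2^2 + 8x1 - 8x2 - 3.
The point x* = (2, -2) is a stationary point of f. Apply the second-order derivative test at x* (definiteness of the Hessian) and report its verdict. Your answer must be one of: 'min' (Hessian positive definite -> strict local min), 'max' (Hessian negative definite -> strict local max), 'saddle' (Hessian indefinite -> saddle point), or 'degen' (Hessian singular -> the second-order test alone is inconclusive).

Compute the Hessian H = grad^2 f:
  H = [[-8, -4], [-4, -8]]
Verify stationarity: grad f(x*) = H x* + g = (0, 0).
Eigenvalues of H: -12, -4.
Both eigenvalues < 0, so H is negative definite -> x* is a strict local max.

max


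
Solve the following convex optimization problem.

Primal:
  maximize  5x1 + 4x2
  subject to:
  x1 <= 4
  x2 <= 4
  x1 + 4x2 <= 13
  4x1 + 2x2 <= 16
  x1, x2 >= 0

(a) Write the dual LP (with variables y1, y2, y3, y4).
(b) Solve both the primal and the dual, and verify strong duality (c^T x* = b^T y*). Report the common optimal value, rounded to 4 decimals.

The standard primal-dual pair for 'max c^T x s.t. A x <= b, x >= 0' is:
  Dual:  min b^T y  s.t.  A^T y >= c,  y >= 0.

So the dual LP is:
  minimize  4y1 + 4y2 + 13y3 + 16y4
  subject to:
    y1 + y3 + 4y4 >= 5
    y2 + 4y3 + 2y4 >= 4
    y1, y2, y3, y4 >= 0

Solving the primal: x* = (2.7143, 2.5714).
  primal value c^T x* = 23.8571.
Solving the dual: y* = (0, 0, 0.4286, 1.1429).
  dual value b^T y* = 23.8571.
Strong duality: c^T x* = b^T y*. Confirmed.

23.8571


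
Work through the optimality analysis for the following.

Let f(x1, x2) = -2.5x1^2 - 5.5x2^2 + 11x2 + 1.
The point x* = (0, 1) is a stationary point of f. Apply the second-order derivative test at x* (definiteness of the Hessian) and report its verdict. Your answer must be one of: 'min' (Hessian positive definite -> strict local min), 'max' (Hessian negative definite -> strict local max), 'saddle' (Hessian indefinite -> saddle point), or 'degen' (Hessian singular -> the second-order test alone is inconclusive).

Compute the Hessian H = grad^2 f:
  H = [[-5, 0], [0, -11]]
Verify stationarity: grad f(x*) = H x* + g = (0, 0).
Eigenvalues of H: -11, -5.
Both eigenvalues < 0, so H is negative definite -> x* is a strict local max.

max


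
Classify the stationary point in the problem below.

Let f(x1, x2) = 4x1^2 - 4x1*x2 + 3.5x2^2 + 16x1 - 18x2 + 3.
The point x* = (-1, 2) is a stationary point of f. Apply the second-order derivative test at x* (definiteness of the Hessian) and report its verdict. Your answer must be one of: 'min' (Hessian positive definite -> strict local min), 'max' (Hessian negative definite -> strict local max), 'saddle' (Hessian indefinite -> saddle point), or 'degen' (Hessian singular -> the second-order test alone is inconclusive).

Compute the Hessian H = grad^2 f:
  H = [[8, -4], [-4, 7]]
Verify stationarity: grad f(x*) = H x* + g = (0, 0).
Eigenvalues of H: 3.4689, 11.5311.
Both eigenvalues > 0, so H is positive definite -> x* is a strict local min.

min


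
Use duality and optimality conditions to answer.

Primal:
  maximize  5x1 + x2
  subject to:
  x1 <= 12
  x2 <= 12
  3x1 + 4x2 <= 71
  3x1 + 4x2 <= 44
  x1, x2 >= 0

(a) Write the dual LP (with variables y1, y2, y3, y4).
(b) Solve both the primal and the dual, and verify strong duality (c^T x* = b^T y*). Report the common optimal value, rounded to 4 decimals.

The standard primal-dual pair for 'max c^T x s.t. A x <= b, x >= 0' is:
  Dual:  min b^T y  s.t.  A^T y >= c,  y >= 0.

So the dual LP is:
  minimize  12y1 + 12y2 + 71y3 + 44y4
  subject to:
    y1 + 3y3 + 3y4 >= 5
    y2 + 4y3 + 4y4 >= 1
    y1, y2, y3, y4 >= 0

Solving the primal: x* = (12, 2).
  primal value c^T x* = 62.
Solving the dual: y* = (4.25, 0, 0, 0.25).
  dual value b^T y* = 62.
Strong duality: c^T x* = b^T y*. Confirmed.

62


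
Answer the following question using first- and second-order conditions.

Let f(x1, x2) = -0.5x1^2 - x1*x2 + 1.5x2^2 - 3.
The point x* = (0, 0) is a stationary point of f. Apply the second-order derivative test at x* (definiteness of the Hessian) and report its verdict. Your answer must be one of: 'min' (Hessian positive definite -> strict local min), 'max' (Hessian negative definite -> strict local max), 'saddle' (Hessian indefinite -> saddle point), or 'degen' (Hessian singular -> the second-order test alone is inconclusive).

Compute the Hessian H = grad^2 f:
  H = [[-1, -1], [-1, 3]]
Verify stationarity: grad f(x*) = H x* + g = (0, 0).
Eigenvalues of H: -1.2361, 3.2361.
Eigenvalues have mixed signs, so H is indefinite -> x* is a saddle point.

saddle


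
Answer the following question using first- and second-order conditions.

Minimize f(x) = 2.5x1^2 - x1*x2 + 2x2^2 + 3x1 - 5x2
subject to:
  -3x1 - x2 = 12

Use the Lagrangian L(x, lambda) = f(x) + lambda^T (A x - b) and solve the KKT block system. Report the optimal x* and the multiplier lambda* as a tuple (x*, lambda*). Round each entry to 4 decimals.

Form the Lagrangian:
  L(x, lambda) = (1/2) x^T Q x + c^T x + lambda^T (A x - b)
Stationarity (grad_x L = 0): Q x + c + A^T lambda = 0.
Primal feasibility: A x = b.

This gives the KKT block system:
  [ Q   A^T ] [ x     ]   [-c ]
  [ A    0  ] [ lambda ] = [ b ]

Solving the linear system:
  x*      = (-3.7021, -0.8936)
  lambda* = (-4.8723)
  f(x*)   = 25.9149

x* = (-3.7021, -0.8936), lambda* = (-4.8723)


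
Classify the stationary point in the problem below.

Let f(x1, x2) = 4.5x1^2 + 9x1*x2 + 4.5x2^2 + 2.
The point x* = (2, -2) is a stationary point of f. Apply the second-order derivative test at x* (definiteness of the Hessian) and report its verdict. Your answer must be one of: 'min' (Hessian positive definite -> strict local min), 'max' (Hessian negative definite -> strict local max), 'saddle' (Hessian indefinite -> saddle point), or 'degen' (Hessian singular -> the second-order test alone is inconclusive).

Compute the Hessian H = grad^2 f:
  H = [[9, 9], [9, 9]]
Verify stationarity: grad f(x*) = H x* + g = (0, 0).
Eigenvalues of H: 0, 18.
H has a zero eigenvalue (singular; positive semidefinite but not definite), so H is neither positive definite, negative definite, nor indefinite. The second-order test alone is inconclusive -> degen.
(Indeed, f is constant along the null direction of H through x*, so x* is not a strict local extremum.)

degen


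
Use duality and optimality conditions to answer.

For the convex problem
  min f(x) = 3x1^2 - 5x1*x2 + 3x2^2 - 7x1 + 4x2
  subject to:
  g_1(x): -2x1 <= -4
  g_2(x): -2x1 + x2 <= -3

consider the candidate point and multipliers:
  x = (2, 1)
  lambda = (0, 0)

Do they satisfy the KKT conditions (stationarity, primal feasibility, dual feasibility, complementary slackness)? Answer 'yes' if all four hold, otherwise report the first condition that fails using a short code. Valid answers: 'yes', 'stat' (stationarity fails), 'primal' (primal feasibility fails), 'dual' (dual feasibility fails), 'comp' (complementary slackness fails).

Gradient of f: grad f(x) = Q x + c = (0, 0)
Constraint values g_i(x) = a_i^T x - b_i:
  g_1((2, 1)) = 0
  g_2((2, 1)) = 0
Stationarity residual: grad f(x) + sum_i lambda_i a_i = (0, 0)
  -> stationarity OK
Primal feasibility (all g_i <= 0): OK
Dual feasibility (all lambda_i >= 0): OK
Complementary slackness (lambda_i * g_i(x) = 0 for all i): OK

Verdict: yes, KKT holds.

yes


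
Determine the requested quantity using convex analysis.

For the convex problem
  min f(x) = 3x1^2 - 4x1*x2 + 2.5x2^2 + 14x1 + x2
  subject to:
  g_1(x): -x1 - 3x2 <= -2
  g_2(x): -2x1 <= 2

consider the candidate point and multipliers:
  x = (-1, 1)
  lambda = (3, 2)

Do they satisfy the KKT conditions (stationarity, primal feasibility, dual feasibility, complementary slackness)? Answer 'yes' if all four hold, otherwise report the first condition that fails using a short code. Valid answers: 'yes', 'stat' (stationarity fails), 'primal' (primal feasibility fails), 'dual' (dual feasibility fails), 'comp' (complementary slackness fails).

Gradient of f: grad f(x) = Q x + c = (4, 10)
Constraint values g_i(x) = a_i^T x - b_i:
  g_1((-1, 1)) = 0
  g_2((-1, 1)) = 0
Stationarity residual: grad f(x) + sum_i lambda_i a_i = (-3, 1)
  -> stationarity FAILS
Primal feasibility (all g_i <= 0): OK
Dual feasibility (all lambda_i >= 0): OK
Complementary slackness (lambda_i * g_i(x) = 0 for all i): OK

Verdict: the first failing condition is stationarity -> stat.

stat
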